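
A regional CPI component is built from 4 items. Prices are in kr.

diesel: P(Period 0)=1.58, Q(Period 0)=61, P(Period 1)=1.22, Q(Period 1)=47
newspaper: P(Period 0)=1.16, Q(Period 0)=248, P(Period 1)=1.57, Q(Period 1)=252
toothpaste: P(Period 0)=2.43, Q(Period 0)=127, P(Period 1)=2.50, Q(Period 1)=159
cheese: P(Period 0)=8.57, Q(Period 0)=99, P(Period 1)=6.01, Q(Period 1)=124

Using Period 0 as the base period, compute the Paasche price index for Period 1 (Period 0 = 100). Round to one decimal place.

87.9

Paasche price index uses current-period quantities as weights.
ΣP(Period 1)·Q(Period 1) = 1.22×47 + 1.57×252 + 2.50×159 + 6.01×124 = 57.34 + 395.64 + 397.5 + 745.24 = 1595.72
ΣP(Period 0)·Q(Period 1) = 1.58×47 + 1.16×252 + 2.43×159 + 8.57×124 = 74.26 + 292.32 + 386.37 + 1062.68 = 1815.63
Index = 1595.72 / 1815.63 × 100 = 87.8880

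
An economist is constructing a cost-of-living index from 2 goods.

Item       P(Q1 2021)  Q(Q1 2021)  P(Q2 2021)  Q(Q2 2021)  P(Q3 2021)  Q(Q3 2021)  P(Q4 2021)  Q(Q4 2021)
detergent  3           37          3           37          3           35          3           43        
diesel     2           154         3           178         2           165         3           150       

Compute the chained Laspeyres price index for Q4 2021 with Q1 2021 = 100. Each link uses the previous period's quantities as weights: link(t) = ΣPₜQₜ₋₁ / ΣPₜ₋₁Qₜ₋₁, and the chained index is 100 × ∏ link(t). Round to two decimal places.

Link Q1 2021→Q2 2021:
ΣP(Q2 2021)Q(Q1 2021) = 3×37 + 3×154 = 111 + 462 = 573
ΣP(Q1 2021)Q(Q1 2021) = 3×37 + 2×154 = 111 + 308 = 419
link = 573/419 = 1.367542
Link Q2 2021→Q3 2021:
ΣP(Q3 2021)Q(Q2 2021) = 3×37 + 2×178 = 111 + 356 = 467
ΣP(Q2 2021)Q(Q2 2021) = 3×37 + 3×178 = 111 + 534 = 645
link = 467/645 = 0.724031
Link Q3 2021→Q4 2021:
ΣP(Q4 2021)Q(Q3 2021) = 3×35 + 3×165 = 105 + 495 = 600
ΣP(Q3 2021)Q(Q3 2021) = 3×35 + 2×165 = 105 + 330 = 435
link = 600/435 = 1.379310
Chained index = 100 × 1.367542 × 0.724031 × 1.379310 = 136.5714

136.57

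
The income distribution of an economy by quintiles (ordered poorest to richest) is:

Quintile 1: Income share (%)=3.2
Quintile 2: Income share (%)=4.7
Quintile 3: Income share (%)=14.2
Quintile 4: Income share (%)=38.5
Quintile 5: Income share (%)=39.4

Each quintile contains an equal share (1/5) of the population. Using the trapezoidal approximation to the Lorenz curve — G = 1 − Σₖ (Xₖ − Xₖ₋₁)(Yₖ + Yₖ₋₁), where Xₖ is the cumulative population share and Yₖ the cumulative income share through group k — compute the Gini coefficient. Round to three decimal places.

0.425

Cumulative income shares Yₖ: 0.0320, 0.0790, 0.2210, 0.6060, 1.0000
Σ (Xₖ−Xₖ₋₁)(Yₖ+Yₖ₋₁) = (1/5)(0.0320+0.0000) + (1/5)(0.0790+0.0320) + (1/5)(0.2210+0.0790) + (1/5)(0.6060+0.2210) + (1/5)(1.0000+0.6060)
  = 0.0064 + 0.0222 + 0.0600 + 0.1654 + 0.3212 = 0.5752
G = 1 − 0.5752 = 0.4248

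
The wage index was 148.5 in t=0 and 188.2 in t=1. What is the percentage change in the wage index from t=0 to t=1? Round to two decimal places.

26.73%

Change = (188.2 − 148.5) / 148.5 × 100
       = 39.7 / 148.5 × 100 = 26.7340%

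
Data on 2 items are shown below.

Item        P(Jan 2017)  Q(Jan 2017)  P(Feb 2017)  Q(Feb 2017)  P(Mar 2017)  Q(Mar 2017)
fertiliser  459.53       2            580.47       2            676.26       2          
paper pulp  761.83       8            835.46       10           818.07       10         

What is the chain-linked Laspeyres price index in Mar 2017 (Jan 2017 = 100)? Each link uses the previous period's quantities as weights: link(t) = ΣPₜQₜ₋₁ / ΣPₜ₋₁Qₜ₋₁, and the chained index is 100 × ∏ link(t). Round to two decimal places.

Link Jan 2017→Feb 2017:
ΣP(Feb 2017)Q(Jan 2017) = 580.47×2 + 835.46×8 = 1160.94 + 6683.68 = 7844.62
ΣP(Jan 2017)Q(Jan 2017) = 459.53×2 + 761.83×8 = 919.06 + 6094.64 = 7013.7
link = 7844.62/7013.7 = 1.118471
Link Feb 2017→Mar 2017:
ΣP(Mar 2017)Q(Feb 2017) = 676.26×2 + 818.07×10 = 1352.52 + 8180.7 = 9533.22
ΣP(Feb 2017)Q(Feb 2017) = 580.47×2 + 835.46×10 = 1160.94 + 8354.6 = 9515.54
link = 9533.22/9515.54 = 1.001858
Chained index = 100 × 1.118471 × 1.001858 = 112.0549

112.05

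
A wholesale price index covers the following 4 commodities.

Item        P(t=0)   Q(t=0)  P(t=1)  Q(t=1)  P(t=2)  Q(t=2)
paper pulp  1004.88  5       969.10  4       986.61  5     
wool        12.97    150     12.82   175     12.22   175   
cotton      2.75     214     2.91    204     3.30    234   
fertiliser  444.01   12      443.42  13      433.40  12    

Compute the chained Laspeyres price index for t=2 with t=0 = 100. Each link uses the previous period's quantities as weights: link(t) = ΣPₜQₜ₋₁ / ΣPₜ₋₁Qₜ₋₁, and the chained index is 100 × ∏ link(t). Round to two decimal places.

97.97

Link t=0→t=1:
ΣP(t=1)Q(t=0) = 969.10×5 + 12.82×150 + 2.91×214 + 443.42×12 = 4845.5 + 1923 + 622.74 + 5321.04 = 12712.28
ΣP(t=0)Q(t=0) = 1004.88×5 + 12.97×150 + 2.75×214 + 444.01×12 = 5024.4 + 1945.5 + 588.5 + 5328.12 = 12886.52
link = 12712.28/12886.52 = 0.986479
Link t=1→t=2:
ΣP(t=2)Q(t=1) = 986.61×4 + 12.22×175 + 3.30×204 + 433.40×13 = 3946.44 + 2138.5 + 673.2 + 5634.2 = 12392.34
ΣP(t=1)Q(t=1) = 969.10×4 + 12.82×175 + 2.91×204 + 443.42×13 = 3876.4 + 2243.5 + 593.64 + 5764.46 = 12478
link = 12392.34/12478 = 0.993135
Chained index = 100 × 0.986479 × 0.993135 = 97.9707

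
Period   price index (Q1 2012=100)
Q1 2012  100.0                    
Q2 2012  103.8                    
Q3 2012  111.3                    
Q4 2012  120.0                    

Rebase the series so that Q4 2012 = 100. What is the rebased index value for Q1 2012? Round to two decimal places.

Rebased(Q1 2012) = 100.0 / 120.0 × 100 = 83.3333

83.33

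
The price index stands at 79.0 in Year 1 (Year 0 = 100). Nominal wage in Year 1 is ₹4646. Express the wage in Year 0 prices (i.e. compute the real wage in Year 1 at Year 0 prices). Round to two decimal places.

5881.01

Real = Nominal ÷ (Index/100) = 4646 ÷ (79.0/100)
     = 4646 ÷ 0.790 = 5881.0127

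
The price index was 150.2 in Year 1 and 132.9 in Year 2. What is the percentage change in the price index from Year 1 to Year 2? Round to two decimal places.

-11.52%

Change = (132.9 − 150.2) / 150.2 × 100
       = -17.3 / 150.2 × 100 = -11.5180%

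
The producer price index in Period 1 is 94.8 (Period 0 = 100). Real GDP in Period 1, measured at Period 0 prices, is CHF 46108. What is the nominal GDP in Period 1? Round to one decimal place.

43710.4

Nominal = Real × (Index/100) = 46108 × (94.8/100)
        = 46108 × 0.948 = 43710.3840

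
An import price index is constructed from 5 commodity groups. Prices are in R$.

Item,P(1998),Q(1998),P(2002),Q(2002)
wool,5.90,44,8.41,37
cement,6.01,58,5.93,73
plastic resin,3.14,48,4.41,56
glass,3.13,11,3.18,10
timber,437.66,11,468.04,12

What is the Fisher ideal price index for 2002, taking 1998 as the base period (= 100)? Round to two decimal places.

Laspeyres component (base-period weights):
ΣP(2002)Q(1998) = 8.41×44 + 5.93×58 + 4.41×48 + 3.18×11 + 468.04×11 = 370.04 + 343.94 + 211.68 + 34.98 + 5148.44 = 6109.08
ΣP(1998)Q(1998) = 5.90×44 + 6.01×58 + 3.14×48 + 3.13×11 + 437.66×11 = 259.6 + 348.58 + 150.72 + 34.43 + 4814.26 = 5607.59
L = 6109.08 / 5607.59 × 100 = 108.9431
Paasche component (current-period weights):
ΣP(2002)Q(2002) = 8.41×37 + 5.93×73 + 4.41×56 + 3.18×10 + 468.04×12 = 311.17 + 432.89 + 246.96 + 31.8 + 5616.48 = 6639.3
ΣP(1998)Q(2002) = 5.90×37 + 6.01×73 + 3.14×56 + 3.13×10 + 437.66×12 = 218.3 + 438.73 + 175.84 + 31.3 + 5251.92 = 6116.09
P = 6639.3 / 6116.09 × 100 = 108.5546
Fisher = √(L × P) = √(108.9431 × 108.5546) = 108.7487

108.75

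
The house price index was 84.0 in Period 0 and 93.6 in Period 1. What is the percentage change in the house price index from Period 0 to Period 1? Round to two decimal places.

11.43%

Change = (93.6 − 84.0) / 84.0 × 100
       = 9.6 / 84.0 × 100 = 11.4286%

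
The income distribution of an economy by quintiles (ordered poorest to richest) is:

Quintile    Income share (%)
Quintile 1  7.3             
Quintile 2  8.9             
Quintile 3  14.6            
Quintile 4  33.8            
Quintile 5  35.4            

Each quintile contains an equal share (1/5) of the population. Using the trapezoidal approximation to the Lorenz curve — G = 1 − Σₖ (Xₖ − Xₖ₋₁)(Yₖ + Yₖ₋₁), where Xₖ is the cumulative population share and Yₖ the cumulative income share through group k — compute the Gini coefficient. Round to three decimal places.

Cumulative income shares Yₖ: 0.0730, 0.1620, 0.3080, 0.6460, 1.0000
Σ (Xₖ−Xₖ₋₁)(Yₖ+Yₖ₋₁) = (1/5)(0.0730+0.0000) + (1/5)(0.1620+0.0730) + (1/5)(0.3080+0.1620) + (1/5)(0.6460+0.3080) + (1/5)(1.0000+0.6460)
  = 0.0146 + 0.0470 + 0.0940 + 0.1908 + 0.3292 = 0.6756
G = 1 − 0.6756 = 0.3244

0.324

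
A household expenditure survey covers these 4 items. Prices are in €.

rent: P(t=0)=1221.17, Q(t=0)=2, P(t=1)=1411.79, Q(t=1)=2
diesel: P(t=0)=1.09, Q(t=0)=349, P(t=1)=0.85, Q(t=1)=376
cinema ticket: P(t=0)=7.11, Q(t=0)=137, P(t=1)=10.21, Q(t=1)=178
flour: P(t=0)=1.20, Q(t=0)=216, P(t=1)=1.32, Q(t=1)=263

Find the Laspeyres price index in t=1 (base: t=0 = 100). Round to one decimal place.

Laspeyres price index uses base-period quantities as weights.
ΣP(t=1)·Q(t=0) = 1411.79×2 + 0.85×349 + 10.21×137 + 1.32×216 = 2823.58 + 296.65 + 1398.77 + 285.12 = 4804.12
ΣP(t=0)·Q(t=0) = 1221.17×2 + 1.09×349 + 7.11×137 + 1.20×216 = 2442.34 + 380.41 + 974.07 + 259.2 = 4056.02
Index = 4804.12 / 4056.02 × 100 = 118.4442

118.4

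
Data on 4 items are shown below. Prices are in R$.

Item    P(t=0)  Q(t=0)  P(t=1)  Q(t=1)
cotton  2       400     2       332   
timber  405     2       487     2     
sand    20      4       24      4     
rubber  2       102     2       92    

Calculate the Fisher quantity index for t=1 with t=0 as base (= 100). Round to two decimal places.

Laspeyres component (base-period weights):
ΣP(t=0)Q(t=1) = 2×332 + 405×2 + 20×4 + 2×92 = 664 + 810 + 80 + 184 = 1738
ΣP(t=0)Q(t=0) = 2×400 + 405×2 + 20×4 + 2×102 = 800 + 810 + 80 + 204 = 1894
L = 1738 / 1894 × 100 = 91.7635
Paasche component (current-period weights):
ΣP(t=1)Q(t=1) = 2×332 + 487×2 + 24×4 + 2×92 = 664 + 974 + 96 + 184 = 1918
ΣP(t=1)Q(t=0) = 2×400 + 487×2 + 24×4 + 2×102 = 800 + 974 + 96 + 204 = 2074
P = 1918 / 2074 × 100 = 92.4783
Fisher = √(L × P) = √(91.7635 × 92.4783) = 92.1202

92.12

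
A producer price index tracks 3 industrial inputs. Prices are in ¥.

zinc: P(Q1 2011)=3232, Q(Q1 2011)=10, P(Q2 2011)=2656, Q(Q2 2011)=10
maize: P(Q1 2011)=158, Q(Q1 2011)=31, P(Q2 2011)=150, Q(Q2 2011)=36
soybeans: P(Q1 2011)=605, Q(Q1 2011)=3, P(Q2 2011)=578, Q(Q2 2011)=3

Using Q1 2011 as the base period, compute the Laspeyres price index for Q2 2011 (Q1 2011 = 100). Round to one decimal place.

Laspeyres price index uses base-period quantities as weights.
ΣP(Q2 2011)·Q(Q1 2011) = 2656×10 + 150×31 + 578×3 = 26560 + 4650 + 1734 = 32944
ΣP(Q1 2011)·Q(Q1 2011) = 3232×10 + 158×31 + 605×3 = 32320 + 4898 + 1815 = 39033
Index = 32944 / 39033 × 100 = 84.4004

84.4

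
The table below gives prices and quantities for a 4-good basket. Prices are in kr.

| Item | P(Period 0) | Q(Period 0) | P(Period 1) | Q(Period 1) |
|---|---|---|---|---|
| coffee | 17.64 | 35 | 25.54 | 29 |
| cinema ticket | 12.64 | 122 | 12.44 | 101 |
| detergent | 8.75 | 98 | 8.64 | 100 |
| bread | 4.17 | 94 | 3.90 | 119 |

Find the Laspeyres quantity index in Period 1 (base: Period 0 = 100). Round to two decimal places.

Laspeyres quantity index uses base-period prices as weights.
ΣP(Period 0)·Q(Period 1) = 17.64×29 + 12.64×101 + 8.75×100 + 4.17×119 = 511.56 + 1276.64 + 875 + 496.23 = 3159.43
ΣP(Period 0)·Q(Period 0) = 17.64×35 + 12.64×122 + 8.75×98 + 4.17×94 = 617.4 + 1542.08 + 857.5 + 391.98 = 3408.96
Index = 3159.43 / 3408.96 × 100 = 92.6802

92.68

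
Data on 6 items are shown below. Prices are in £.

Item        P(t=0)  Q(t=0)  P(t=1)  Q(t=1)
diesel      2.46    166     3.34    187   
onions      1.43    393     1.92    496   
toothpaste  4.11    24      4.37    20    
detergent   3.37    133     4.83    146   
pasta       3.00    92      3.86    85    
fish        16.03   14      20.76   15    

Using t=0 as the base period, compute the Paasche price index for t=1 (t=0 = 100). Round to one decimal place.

Paasche price index uses current-period quantities as weights.
ΣP(t=1)·Q(t=1) = 3.34×187 + 1.92×496 + 4.37×20 + 4.83×146 + 3.86×85 + 20.76×15 = 624.58 + 952.32 + 87.4 + 705.18 + 328.1 + 311.4 = 3008.98
ΣP(t=0)·Q(t=1) = 2.46×187 + 1.43×496 + 4.11×20 + 3.37×146 + 3.00×85 + 16.03×15 = 460.02 + 709.28 + 82.2 + 492.02 + 255 + 240.45 = 2238.97
Index = 3008.98 / 2238.97 × 100 = 134.3913

134.4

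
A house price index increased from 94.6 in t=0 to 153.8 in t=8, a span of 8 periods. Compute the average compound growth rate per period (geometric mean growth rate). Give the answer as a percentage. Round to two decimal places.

6.26%

Growth factor = (153.8/94.6)^(1/8) = (1.625793)^(1/8) = 1.062633
Growth rate = 1.062633 − 1 = 0.062633 = 6.2633%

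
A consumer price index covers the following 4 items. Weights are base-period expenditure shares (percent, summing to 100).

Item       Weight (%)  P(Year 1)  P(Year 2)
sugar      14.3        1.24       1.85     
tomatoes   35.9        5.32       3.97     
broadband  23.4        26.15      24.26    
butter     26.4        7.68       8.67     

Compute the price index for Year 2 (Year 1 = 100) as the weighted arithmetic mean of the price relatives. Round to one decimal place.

sugar: 14.3 × (1.85/1.24) = 14.3 × 1.491935 = 21.3347
tomatoes: 35.9 × (3.97/5.32) = 35.9 × 0.746241 = 26.7900
broadband: 23.4 × (24.26/26.15) = 23.4 × 0.927725 = 21.7088
butter: 26.4 × (8.67/7.68) = 26.4 × 1.128906 = 29.8031
Index = Σ wᵢ·(p₁ᵢ/p₀ᵢ) = 21.3347 + 26.7900 + 21.7088 + 29.8031 = 99.6366

99.6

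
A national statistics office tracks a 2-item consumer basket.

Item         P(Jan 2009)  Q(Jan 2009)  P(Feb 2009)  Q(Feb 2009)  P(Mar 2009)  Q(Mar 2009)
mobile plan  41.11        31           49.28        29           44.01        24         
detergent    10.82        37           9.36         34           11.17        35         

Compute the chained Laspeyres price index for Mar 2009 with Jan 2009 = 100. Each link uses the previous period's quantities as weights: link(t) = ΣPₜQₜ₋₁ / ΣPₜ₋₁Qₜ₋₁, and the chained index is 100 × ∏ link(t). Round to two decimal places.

Link Jan 2009→Feb 2009:
ΣP(Feb 2009)Q(Jan 2009) = 49.28×31 + 9.36×37 = 1527.68 + 346.32 = 1874
ΣP(Jan 2009)Q(Jan 2009) = 41.11×31 + 10.82×37 = 1274.41 + 400.34 = 1674.75
link = 1874/1674.75 = 1.118973
Link Feb 2009→Mar 2009:
ΣP(Mar 2009)Q(Feb 2009) = 44.01×29 + 11.17×34 = 1276.29 + 379.78 = 1656.07
ΣP(Feb 2009)Q(Feb 2009) = 49.28×29 + 9.36×34 = 1429.12 + 318.24 = 1747.36
link = 1656.07/1747.36 = 0.947755
Chained index = 100 × 1.118973 × 0.947755 = 106.0513

106.05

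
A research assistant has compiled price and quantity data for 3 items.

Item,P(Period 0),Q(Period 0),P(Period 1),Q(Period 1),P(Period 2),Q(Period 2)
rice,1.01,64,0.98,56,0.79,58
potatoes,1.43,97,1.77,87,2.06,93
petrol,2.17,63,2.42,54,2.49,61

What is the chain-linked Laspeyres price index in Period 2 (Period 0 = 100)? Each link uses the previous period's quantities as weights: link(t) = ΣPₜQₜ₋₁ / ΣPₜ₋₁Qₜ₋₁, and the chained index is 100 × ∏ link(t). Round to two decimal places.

Link Period 0→Period 1:
ΣP(Period 1)Q(Period 0) = 0.98×64 + 1.77×97 + 2.42×63 = 62.72 + 171.69 + 152.46 = 386.87
ΣP(Period 0)Q(Period 0) = 1.01×64 + 1.43×97 + 2.17×63 = 64.64 + 138.71 + 136.71 = 340.06
link = 386.87/340.06 = 1.137652
Link Period 1→Period 2:
ΣP(Period 2)Q(Period 1) = 0.79×56 + 2.06×87 + 2.49×54 = 44.24 + 179.22 + 134.46 = 357.92
ΣP(Period 1)Q(Period 1) = 0.98×56 + 1.77×87 + 2.42×54 = 54.88 + 153.99 + 130.68 = 339.55
link = 357.92/339.55 = 1.054101
Chained index = 100 × 1.137652 × 1.054101 = 119.9200

119.92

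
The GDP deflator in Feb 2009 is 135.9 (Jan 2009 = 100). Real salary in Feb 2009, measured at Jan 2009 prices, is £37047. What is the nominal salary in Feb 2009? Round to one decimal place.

50346.9

Nominal = Real × (Index/100) = 37047 × (135.9/100)
        = 37047 × 1.359 = 50346.8730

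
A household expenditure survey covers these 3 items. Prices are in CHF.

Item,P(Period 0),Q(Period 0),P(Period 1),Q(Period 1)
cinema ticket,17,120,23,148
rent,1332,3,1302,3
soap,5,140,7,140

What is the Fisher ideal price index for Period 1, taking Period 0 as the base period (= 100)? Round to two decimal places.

Laspeyres component (base-period weights):
ΣP(Period 1)Q(Period 0) = 23×120 + 1302×3 + 7×140 = 2760 + 3906 + 980 = 7646
ΣP(Period 0)Q(Period 0) = 17×120 + 1332×3 + 5×140 = 2040 + 3996 + 700 = 6736
L = 7646 / 6736 × 100 = 113.5095
Paasche component (current-period weights):
ΣP(Period 1)Q(Period 1) = 23×148 + 1302×3 + 7×140 = 3404 + 3906 + 980 = 8290
ΣP(Period 0)Q(Period 1) = 17×148 + 1332×3 + 5×140 = 2516 + 3996 + 700 = 7212
P = 8290 / 7212 × 100 = 114.9473
Fisher = √(L × P) = √(113.5095 × 114.9473) = 114.2261

114.23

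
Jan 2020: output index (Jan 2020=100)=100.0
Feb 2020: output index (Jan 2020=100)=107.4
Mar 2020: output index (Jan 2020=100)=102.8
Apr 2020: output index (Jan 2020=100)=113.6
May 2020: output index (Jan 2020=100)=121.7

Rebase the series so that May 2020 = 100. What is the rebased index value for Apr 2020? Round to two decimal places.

Rebased(Apr 2020) = 113.6 / 121.7 × 100 = 93.3443

93.34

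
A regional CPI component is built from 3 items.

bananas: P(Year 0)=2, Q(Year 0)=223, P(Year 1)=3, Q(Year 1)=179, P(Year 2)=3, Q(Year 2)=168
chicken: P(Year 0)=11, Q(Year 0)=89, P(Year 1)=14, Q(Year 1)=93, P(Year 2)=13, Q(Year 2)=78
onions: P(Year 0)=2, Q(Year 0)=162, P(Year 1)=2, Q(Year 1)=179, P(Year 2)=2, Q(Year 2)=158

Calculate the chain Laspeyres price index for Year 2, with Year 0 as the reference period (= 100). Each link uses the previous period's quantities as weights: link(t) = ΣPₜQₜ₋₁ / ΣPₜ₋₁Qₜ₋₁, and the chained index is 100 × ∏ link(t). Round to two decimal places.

122.60

Link Year 0→Year 1:
ΣP(Year 1)Q(Year 0) = 3×223 + 14×89 + 2×162 = 669 + 1246 + 324 = 2239
ΣP(Year 0)Q(Year 0) = 2×223 + 11×89 + 2×162 = 446 + 979 + 324 = 1749
link = 2239/1749 = 1.280160
Link Year 1→Year 2:
ΣP(Year 2)Q(Year 1) = 3×179 + 13×93 + 2×179 = 537 + 1209 + 358 = 2104
ΣP(Year 1)Q(Year 1) = 3×179 + 14×93 + 2×179 = 537 + 1302 + 358 = 2197
link = 2104/2197 = 0.957670
Chained index = 100 × 1.280160 × 0.957670 = 122.5970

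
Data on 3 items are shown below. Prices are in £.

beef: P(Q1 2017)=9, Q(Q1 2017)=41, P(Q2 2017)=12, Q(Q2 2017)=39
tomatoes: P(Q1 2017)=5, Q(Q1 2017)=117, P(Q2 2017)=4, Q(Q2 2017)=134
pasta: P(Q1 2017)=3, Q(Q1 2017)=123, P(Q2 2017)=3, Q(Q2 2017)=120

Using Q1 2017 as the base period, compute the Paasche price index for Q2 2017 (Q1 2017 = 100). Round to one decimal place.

98.8

Paasche price index uses current-period quantities as weights.
ΣP(Q2 2017)·Q(Q2 2017) = 12×39 + 4×134 + 3×120 = 468 + 536 + 360 = 1364
ΣP(Q1 2017)·Q(Q2 2017) = 9×39 + 5×134 + 3×120 = 351 + 670 + 360 = 1381
Index = 1364 / 1381 × 100 = 98.7690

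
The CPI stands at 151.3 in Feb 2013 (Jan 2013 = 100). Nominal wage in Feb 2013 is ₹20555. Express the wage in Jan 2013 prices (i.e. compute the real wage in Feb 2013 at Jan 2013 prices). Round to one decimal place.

Real = Nominal ÷ (Index/100) = 20555 ÷ (151.3/100)
     = 20555 ÷ 1.513 = 13585.5915

13585.6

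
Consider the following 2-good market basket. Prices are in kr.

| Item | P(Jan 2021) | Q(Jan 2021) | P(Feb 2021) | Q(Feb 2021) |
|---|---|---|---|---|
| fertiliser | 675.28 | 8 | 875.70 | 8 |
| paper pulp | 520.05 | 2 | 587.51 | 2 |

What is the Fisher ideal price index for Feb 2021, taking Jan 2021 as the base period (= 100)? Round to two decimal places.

Laspeyres component (base-period weights):
ΣP(Feb 2021)Q(Jan 2021) = 875.70×8 + 587.51×2 = 7005.6 + 1175.02 = 8180.62
ΣP(Jan 2021)Q(Jan 2021) = 675.28×8 + 520.05×2 = 5402.24 + 1040.1 = 6442.34
L = 8180.62 / 6442.34 × 100 = 126.9821
Paasche component (current-period weights):
ΣP(Feb 2021)Q(Feb 2021) = 875.70×8 + 587.51×2 = 7005.6 + 1175.02 = 8180.62
ΣP(Jan 2021)Q(Feb 2021) = 675.28×8 + 520.05×2 = 5402.24 + 1040.1 = 6442.34
P = 8180.62 / 6442.34 × 100 = 126.9821
Fisher = √(L × P) = √(126.9821 × 126.9821) = 126.9821

126.98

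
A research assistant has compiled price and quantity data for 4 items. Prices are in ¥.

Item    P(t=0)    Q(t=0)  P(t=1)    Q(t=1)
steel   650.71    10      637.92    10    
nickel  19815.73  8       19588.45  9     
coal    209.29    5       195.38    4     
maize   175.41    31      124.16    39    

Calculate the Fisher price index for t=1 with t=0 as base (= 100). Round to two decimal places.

97.85

Laspeyres component (base-period weights):
ΣP(t=1)Q(t=0) = 637.92×10 + 19588.45×8 + 195.38×5 + 124.16×31 = 6379.2 + 156707.6 + 976.9 + 3848.96 = 167912.66
ΣP(t=0)Q(t=0) = 650.71×10 + 19815.73×8 + 209.29×5 + 175.41×31 = 6507.1 + 158525.84 + 1046.45 + 5437.71 = 171517.1
L = 167912.66 / 171517.1 × 100 = 97.8985
Paasche component (current-period weights):
ΣP(t=1)Q(t=1) = 637.92×10 + 19588.45×9 + 195.38×4 + 124.16×39 = 6379.2 + 176296.05 + 781.52 + 4842.24 = 188299.01
ΣP(t=0)Q(t=1) = 650.71×10 + 19815.73×9 + 209.29×4 + 175.41×39 = 6507.1 + 178341.57 + 837.16 + 6840.99 = 192526.82
P = 188299.01 / 192526.82 × 100 = 97.8040
Fisher = √(L × P) = √(97.8985 × 97.8040) = 97.8513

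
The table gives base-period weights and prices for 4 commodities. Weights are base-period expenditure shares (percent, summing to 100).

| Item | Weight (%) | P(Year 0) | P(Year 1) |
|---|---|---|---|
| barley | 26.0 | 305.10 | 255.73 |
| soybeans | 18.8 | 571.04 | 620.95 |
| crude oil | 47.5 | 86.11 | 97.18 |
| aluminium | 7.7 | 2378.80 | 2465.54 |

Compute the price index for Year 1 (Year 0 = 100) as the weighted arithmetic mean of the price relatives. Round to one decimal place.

103.8

barley: 26.0 × (255.73/305.10) = 26.0 × 0.838184 = 21.7928
soybeans: 18.8 × (620.95/571.04) = 18.8 × 1.087402 = 20.4432
crude oil: 47.5 × (97.18/86.11) = 47.5 × 1.128556 = 53.6064
aluminium: 7.7 × (2465.54/2378.80) = 7.7 × 1.036464 = 7.9808
Index = Σ wᵢ·(p₁ᵢ/p₀ᵢ) = 21.7928 + 20.4432 + 53.6064 + 7.9808 = 103.8232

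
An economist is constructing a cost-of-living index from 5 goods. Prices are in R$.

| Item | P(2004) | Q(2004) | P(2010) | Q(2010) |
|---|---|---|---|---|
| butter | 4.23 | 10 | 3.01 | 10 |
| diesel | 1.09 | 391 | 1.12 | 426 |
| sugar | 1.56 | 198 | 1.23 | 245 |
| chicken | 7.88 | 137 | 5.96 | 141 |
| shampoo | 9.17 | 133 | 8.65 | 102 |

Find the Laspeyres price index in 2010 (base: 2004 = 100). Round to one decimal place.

Laspeyres price index uses base-period quantities as weights.
ΣP(2010)·Q(2004) = 3.01×10 + 1.12×391 + 1.23×198 + 5.96×137 + 8.65×133 = 30.1 + 437.92 + 243.54 + 816.52 + 1150.45 = 2678.53
ΣP(2004)·Q(2004) = 4.23×10 + 1.09×391 + 1.56×198 + 7.88×137 + 9.17×133 = 42.3 + 426.19 + 308.88 + 1079.56 + 1219.61 = 3076.54
Index = 2678.53 / 3076.54 × 100 = 87.0631

87.1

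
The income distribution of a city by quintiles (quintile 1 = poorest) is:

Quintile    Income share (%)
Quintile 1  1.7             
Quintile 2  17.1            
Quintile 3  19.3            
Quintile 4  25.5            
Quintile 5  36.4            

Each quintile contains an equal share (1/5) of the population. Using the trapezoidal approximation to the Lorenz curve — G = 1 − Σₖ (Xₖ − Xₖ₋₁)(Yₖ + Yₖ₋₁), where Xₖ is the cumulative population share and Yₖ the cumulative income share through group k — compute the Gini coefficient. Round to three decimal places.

Cumulative income shares Yₖ: 0.0170, 0.1880, 0.3810, 0.6360, 1.0000
Σ (Xₖ−Xₖ₋₁)(Yₖ+Yₖ₋₁) = (1/5)(0.0170+0.0000) + (1/5)(0.1880+0.0170) + (1/5)(0.3810+0.1880) + (1/5)(0.6360+0.3810) + (1/5)(1.0000+0.6360)
  = 0.0034 + 0.0410 + 0.1138 + 0.2034 + 0.3272 = 0.6888
G = 1 − 0.6888 = 0.3112

0.311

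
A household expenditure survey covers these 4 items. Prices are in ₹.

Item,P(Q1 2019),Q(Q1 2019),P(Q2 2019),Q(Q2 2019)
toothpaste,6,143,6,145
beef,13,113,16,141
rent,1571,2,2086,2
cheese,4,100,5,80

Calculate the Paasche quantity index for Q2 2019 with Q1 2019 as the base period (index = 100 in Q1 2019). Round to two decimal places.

104.91

Paasche quantity index uses current-period prices as weights.
ΣP(Q2 2019)·Q(Q2 2019) = 6×145 + 16×141 + 2086×2 + 5×80 = 870 + 2256 + 4172 + 400 = 7698
ΣP(Q2 2019)·Q(Q1 2019) = 6×143 + 16×113 + 2086×2 + 5×100 = 858 + 1808 + 4172 + 500 = 7338
Index = 7698 / 7338 × 100 = 104.9060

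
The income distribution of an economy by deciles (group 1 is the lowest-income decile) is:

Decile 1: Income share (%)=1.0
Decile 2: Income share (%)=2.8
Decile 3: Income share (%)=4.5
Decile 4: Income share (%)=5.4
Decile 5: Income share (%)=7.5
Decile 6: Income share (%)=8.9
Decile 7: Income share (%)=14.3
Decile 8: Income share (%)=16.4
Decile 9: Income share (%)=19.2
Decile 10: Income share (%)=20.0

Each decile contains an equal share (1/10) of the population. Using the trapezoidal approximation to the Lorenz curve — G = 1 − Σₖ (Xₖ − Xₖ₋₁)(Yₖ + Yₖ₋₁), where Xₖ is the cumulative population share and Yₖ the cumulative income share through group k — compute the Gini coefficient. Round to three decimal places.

0.373

Cumulative income shares Yₖ: 0.0100, 0.0380, 0.0830, 0.1370, 0.2120, 0.3010, 0.4440, 0.6080, 0.8000, 1.0000
Σ (Xₖ−Xₖ₋₁)(Yₖ+Yₖ₋₁) = (1/10)(0.0100+0.0000) + (1/10)(0.0380+0.0100) + (1/10)(0.0830+0.0380) + (1/10)(0.1370+0.0830) + (1/10)(0.2120+0.1370) + (1/10)(0.3010+0.2120) + (1/10)(0.4440+0.3010) + (1/10)(0.6080+0.4440) + (1/10)(0.8000+0.6080) + (1/10)(1.0000+0.8000)
  = 0.0010 + 0.0048 + 0.0121 + 0.0220 + 0.0349 + 0.0513 + 0.0745 + 0.1052 + 0.1408 + 0.1800 = 0.6266
G = 1 − 0.6266 = 0.3734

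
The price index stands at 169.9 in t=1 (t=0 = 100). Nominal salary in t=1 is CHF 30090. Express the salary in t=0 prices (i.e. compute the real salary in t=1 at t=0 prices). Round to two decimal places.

17710.42

Real = Nominal ÷ (Index/100) = 30090 ÷ (169.9/100)
     = 30090 ÷ 1.699 = 17710.4179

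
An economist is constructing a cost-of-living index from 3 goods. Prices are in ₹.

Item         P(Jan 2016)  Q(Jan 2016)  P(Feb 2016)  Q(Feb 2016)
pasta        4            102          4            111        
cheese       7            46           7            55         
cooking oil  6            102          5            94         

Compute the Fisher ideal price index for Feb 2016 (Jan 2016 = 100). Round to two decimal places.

Laspeyres component (base-period weights):
ΣP(Feb 2016)Q(Jan 2016) = 4×102 + 7×46 + 5×102 = 408 + 322 + 510 = 1240
ΣP(Jan 2016)Q(Jan 2016) = 4×102 + 7×46 + 6×102 = 408 + 322 + 612 = 1342
L = 1240 / 1342 × 100 = 92.3994
Paasche component (current-period weights):
ΣP(Feb 2016)Q(Feb 2016) = 4×111 + 7×55 + 5×94 = 444 + 385 + 470 = 1299
ΣP(Jan 2016)Q(Feb 2016) = 4×111 + 7×55 + 6×94 = 444 + 385 + 564 = 1393
P = 1299 / 1393 × 100 = 93.2520
Fisher = √(L × P) = √(92.3994 × 93.2520) = 92.8247

92.82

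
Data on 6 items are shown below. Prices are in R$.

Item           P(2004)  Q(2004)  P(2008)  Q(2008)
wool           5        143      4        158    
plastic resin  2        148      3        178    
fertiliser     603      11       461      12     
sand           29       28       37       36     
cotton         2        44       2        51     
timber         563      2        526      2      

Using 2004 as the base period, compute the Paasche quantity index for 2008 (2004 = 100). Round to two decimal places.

Paasche quantity index uses current-period prices as weights.
ΣP(2008)·Q(2008) = 4×158 + 3×178 + 461×12 + 37×36 + 2×51 + 526×2 = 632 + 534 + 5532 + 1332 + 102 + 1052 = 9184
ΣP(2008)·Q(2004) = 4×143 + 3×148 + 461×11 + 37×28 + 2×44 + 526×2 = 572 + 444 + 5071 + 1036 + 88 + 1052 = 8263
Index = 9184 / 8263 × 100 = 111.1461

111.15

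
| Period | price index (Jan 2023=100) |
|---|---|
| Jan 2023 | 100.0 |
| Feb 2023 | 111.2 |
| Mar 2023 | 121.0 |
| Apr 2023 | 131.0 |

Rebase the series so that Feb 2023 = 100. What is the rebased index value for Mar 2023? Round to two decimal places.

108.81

Rebased(Mar 2023) = 121.0 / 111.2 × 100 = 108.8129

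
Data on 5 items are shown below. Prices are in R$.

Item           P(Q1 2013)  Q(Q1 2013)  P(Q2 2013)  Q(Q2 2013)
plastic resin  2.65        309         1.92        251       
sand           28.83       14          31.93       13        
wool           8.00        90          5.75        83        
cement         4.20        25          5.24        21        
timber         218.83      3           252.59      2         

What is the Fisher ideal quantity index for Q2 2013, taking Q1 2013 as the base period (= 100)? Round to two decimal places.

81.89

Laspeyres component (base-period weights):
ΣP(Q1 2013)Q(Q2 2013) = 2.65×251 + 28.83×13 + 8.00×83 + 4.20×21 + 218.83×2 = 665.15 + 374.79 + 664 + 88.2 + 437.66 = 2229.8
ΣP(Q1 2013)Q(Q1 2013) = 2.65×309 + 28.83×14 + 8.00×90 + 4.20×25 + 218.83×3 = 818.85 + 403.62 + 720 + 105 + 656.49 = 2703.96
L = 2229.8 / 2703.96 × 100 = 82.4642
Paasche component (current-period weights):
ΣP(Q2 2013)Q(Q2 2013) = 1.92×251 + 31.93×13 + 5.75×83 + 5.24×21 + 252.59×2 = 481.92 + 415.09 + 477.25 + 110.04 + 505.18 = 1989.48
ΣP(Q2 2013)Q(Q1 2013) = 1.92×309 + 31.93×14 + 5.75×90 + 5.24×25 + 252.59×3 = 593.28 + 447.02 + 517.5 + 131 + 757.77 = 2446.57
P = 1989.48 / 2446.57 × 100 = 81.3171
Fisher = √(L × P) = √(82.4642 × 81.3171) = 81.8887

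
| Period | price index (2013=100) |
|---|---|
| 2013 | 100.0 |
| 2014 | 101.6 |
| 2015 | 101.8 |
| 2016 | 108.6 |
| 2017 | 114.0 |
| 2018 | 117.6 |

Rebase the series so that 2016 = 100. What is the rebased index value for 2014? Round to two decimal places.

93.55

Rebased(2014) = 101.6 / 108.6 × 100 = 93.5543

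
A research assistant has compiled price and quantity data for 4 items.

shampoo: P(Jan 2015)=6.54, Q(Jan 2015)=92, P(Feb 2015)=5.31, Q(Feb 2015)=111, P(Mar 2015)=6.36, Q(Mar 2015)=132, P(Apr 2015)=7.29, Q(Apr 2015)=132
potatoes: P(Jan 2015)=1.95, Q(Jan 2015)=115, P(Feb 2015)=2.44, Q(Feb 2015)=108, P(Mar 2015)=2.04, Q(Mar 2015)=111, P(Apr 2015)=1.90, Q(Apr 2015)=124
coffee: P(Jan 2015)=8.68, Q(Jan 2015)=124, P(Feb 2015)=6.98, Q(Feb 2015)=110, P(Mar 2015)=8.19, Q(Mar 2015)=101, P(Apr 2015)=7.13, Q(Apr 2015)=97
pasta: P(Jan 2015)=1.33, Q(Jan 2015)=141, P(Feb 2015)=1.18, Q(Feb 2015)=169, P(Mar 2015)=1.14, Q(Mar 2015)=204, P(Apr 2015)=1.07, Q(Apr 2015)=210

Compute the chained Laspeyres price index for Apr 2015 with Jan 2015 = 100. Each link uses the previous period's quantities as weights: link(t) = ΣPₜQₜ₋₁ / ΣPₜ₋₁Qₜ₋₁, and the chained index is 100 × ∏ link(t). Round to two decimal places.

Link Jan 2015→Feb 2015:
ΣP(Feb 2015)Q(Jan 2015) = 5.31×92 + 2.44×115 + 6.98×124 + 1.18×141 = 488.52 + 280.6 + 865.52 + 166.38 = 1801.02
ΣP(Jan 2015)Q(Jan 2015) = 6.54×92 + 1.95×115 + 8.68×124 + 1.33×141 = 601.68 + 224.25 + 1076.32 + 187.53 = 2089.78
link = 1801.02/2089.78 = 0.861823
Link Feb 2015→Mar 2015:
ΣP(Mar 2015)Q(Feb 2015) = 6.36×111 + 2.04×108 + 8.19×110 + 1.14×169 = 705.96 + 220.32 + 900.9 + 192.66 = 2019.84
ΣP(Feb 2015)Q(Feb 2015) = 5.31×111 + 2.44×108 + 6.98×110 + 1.18×169 = 589.41 + 263.52 + 767.8 + 199.42 = 1820.15
link = 2019.84/1820.15 = 1.109711
Link Mar 2015→Apr 2015:
ΣP(Apr 2015)Q(Mar 2015) = 7.29×132 + 1.90×111 + 7.13×101 + 1.07×204 = 962.28 + 210.9 + 720.13 + 218.28 = 2111.59
ΣP(Mar 2015)Q(Mar 2015) = 6.36×132 + 2.04×111 + 8.19×101 + 1.14×204 = 839.52 + 226.44 + 827.19 + 232.56 = 2125.71
link = 2111.59/2125.71 = 0.993358
Chained index = 100 × 0.861823 × 1.109711 × 0.993358 = 95.0021

95.00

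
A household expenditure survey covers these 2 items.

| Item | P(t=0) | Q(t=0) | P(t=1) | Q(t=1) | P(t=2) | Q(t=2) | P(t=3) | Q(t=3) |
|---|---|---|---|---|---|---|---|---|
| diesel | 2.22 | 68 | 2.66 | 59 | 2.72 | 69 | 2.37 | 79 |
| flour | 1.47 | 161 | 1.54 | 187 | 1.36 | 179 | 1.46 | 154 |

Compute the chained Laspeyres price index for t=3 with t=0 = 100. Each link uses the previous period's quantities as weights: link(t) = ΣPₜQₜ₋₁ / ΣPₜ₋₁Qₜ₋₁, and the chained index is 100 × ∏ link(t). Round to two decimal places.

101.64

Link t=0→t=1:
ΣP(t=1)Q(t=0) = 2.66×68 + 1.54×161 = 180.88 + 247.94 = 428.82
ΣP(t=0)Q(t=0) = 2.22×68 + 1.47×161 = 150.96 + 236.67 = 387.63
link = 428.82/387.63 = 1.106261
Link t=1→t=2:
ΣP(t=2)Q(t=1) = 2.72×59 + 1.36×187 = 160.48 + 254.32 = 414.8
ΣP(t=1)Q(t=1) = 2.66×59 + 1.54×187 = 156.94 + 287.98 = 444.92
link = 414.8/444.92 = 0.932302
Link t=2→t=3:
ΣP(t=3)Q(t=2) = 2.37×69 + 1.46×179 = 163.53 + 261.34 = 424.87
ΣP(t=2)Q(t=2) = 2.72×69 + 1.36×179 = 187.68 + 243.44 = 431.12
link = 424.87/431.12 = 0.985503
Chained index = 100 × 1.106261 × 0.932302 × 0.985503 = 101.6418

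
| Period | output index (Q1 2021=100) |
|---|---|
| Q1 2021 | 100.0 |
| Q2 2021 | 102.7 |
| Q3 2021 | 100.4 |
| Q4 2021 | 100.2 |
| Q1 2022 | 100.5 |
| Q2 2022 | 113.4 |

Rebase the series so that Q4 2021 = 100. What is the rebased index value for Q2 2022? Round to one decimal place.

Rebased(Q2 2022) = 113.4 / 100.2 × 100 = 113.1737

113.2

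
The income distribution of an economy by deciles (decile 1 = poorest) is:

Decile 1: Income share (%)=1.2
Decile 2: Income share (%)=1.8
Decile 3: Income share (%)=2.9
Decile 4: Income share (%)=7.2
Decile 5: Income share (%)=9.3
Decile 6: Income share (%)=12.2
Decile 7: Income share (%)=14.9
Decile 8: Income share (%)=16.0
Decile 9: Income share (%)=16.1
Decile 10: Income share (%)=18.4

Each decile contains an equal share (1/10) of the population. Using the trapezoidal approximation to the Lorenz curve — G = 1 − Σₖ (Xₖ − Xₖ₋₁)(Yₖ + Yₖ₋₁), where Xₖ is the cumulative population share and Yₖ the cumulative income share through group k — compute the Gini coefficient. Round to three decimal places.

Cumulative income shares Yₖ: 0.0120, 0.0300, 0.0590, 0.1310, 0.2240, 0.3460, 0.4950, 0.6550, 0.8160, 1.0000
Σ (Xₖ−Xₖ₋₁)(Yₖ+Yₖ₋₁) = (1/10)(0.0120+0.0000) + (1/10)(0.0300+0.0120) + (1/10)(0.0590+0.0300) + (1/10)(0.1310+0.0590) + (1/10)(0.2240+0.1310) + (1/10)(0.3460+0.2240) + (1/10)(0.4950+0.3460) + (1/10)(0.6550+0.4950) + (1/10)(0.8160+0.6550) + (1/10)(1.0000+0.8160)
  = 0.0012 + 0.0042 + 0.0089 + 0.0190 + 0.0355 + 0.0570 + 0.0841 + 0.1150 + 0.1471 + 0.1816 = 0.6536
G = 1 − 0.6536 = 0.3464

0.346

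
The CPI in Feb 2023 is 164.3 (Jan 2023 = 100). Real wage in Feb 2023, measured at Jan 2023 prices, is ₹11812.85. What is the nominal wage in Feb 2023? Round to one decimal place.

19408.5

Nominal = Real × (Index/100) = 11812.85 × (164.3/100)
        = 11812.85 × 1.643 = 19408.5125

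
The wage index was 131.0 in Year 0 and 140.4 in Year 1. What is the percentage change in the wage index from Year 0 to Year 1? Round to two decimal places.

7.18%

Change = (140.4 − 131.0) / 131.0 × 100
       = 9.4 / 131.0 × 100 = 7.1756%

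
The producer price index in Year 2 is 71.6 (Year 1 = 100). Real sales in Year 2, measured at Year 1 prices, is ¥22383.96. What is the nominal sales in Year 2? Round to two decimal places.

Nominal = Real × (Index/100) = 22383.96 × (71.6/100)
        = 22383.96 × 0.716 = 16026.9154

16026.92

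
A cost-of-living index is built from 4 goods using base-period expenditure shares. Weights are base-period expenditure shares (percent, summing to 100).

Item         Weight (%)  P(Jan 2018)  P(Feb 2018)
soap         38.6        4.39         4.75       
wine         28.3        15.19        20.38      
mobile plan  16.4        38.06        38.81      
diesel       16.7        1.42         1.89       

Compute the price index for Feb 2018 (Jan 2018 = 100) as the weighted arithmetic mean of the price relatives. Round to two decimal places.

118.69

soap: 38.6 × (4.75/4.39) = 38.6 × 1.082005 = 41.7654
wine: 28.3 × (20.38/15.19) = 28.3 × 1.341672 = 37.9693
mobile plan: 16.4 × (38.81/38.06) = 16.4 × 1.019706 = 16.7232
diesel: 16.7 × (1.89/1.42) = 16.7 × 1.330986 = 22.2275
Index = Σ wᵢ·(p₁ᵢ/p₀ᵢ) = 41.7654 + 37.9693 + 16.7232 + 22.2275 = 118.6853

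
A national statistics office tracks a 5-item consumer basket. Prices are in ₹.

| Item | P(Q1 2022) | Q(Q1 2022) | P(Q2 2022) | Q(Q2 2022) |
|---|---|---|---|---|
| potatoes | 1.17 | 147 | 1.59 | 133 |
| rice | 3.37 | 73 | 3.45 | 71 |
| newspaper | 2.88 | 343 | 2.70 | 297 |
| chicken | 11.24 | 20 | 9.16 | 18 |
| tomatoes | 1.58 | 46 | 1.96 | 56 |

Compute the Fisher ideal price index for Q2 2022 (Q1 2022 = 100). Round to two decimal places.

Laspeyres component (base-period weights):
ΣP(Q2 2022)Q(Q1 2022) = 1.59×147 + 3.45×73 + 2.70×343 + 9.16×20 + 1.96×46 = 233.73 + 251.85 + 926.1 + 183.2 + 90.16 = 1685.04
ΣP(Q1 2022)Q(Q1 2022) = 1.17×147 + 3.37×73 + 2.88×343 + 11.24×20 + 1.58×46 = 171.99 + 246.01 + 987.84 + 224.8 + 72.68 = 1703.32
L = 1685.04 / 1703.32 × 100 = 98.9268
Paasche component (current-period weights):
ΣP(Q2 2022)Q(Q2 2022) = 1.59×133 + 3.45×71 + 2.70×297 + 9.16×18 + 1.96×56 = 211.47 + 244.95 + 801.9 + 164.88 + 109.76 = 1532.96
ΣP(Q1 2022)Q(Q2 2022) = 1.17×133 + 3.37×71 + 2.88×297 + 11.24×18 + 1.58×56 = 155.61 + 239.27 + 855.36 + 202.32 + 88.48 = 1541.04
P = 1532.96 / 1541.04 × 100 = 99.4757
Fisher = √(L × P) = √(98.9268 × 99.4757) = 99.2009

99.20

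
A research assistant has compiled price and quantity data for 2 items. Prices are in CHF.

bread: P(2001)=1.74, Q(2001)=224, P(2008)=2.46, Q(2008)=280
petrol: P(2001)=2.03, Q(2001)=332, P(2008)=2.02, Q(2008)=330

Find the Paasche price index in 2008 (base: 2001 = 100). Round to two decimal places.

117.14

Paasche price index uses current-period quantities as weights.
ΣP(2008)·Q(2008) = 2.46×280 + 2.02×330 = 688.8 + 666.6 = 1355.4
ΣP(2001)·Q(2008) = 1.74×280 + 2.03×330 = 487.2 + 669.9 = 1157.1
Index = 1355.4 / 1157.1 × 100 = 117.1377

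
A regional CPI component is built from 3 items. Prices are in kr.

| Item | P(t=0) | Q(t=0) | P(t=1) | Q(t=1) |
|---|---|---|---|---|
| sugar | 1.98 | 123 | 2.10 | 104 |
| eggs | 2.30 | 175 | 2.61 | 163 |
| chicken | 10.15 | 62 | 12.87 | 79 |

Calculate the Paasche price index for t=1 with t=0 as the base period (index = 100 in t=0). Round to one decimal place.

Paasche price index uses current-period quantities as weights.
ΣP(t=1)·Q(t=1) = 2.10×104 + 2.61×163 + 12.87×79 = 218.4 + 425.43 + 1016.73 = 1660.56
ΣP(t=0)·Q(t=1) = 1.98×104 + 2.30×163 + 10.15×79 = 205.92 + 374.9 + 801.85 = 1382.67
Index = 1660.56 / 1382.67 × 100 = 120.0981

120.1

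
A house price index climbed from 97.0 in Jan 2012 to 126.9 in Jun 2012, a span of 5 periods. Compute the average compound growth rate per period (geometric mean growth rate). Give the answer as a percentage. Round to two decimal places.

5.52%

Growth factor = (126.9/97.0)^(1/5) = (1.308247)^(1/5) = 1.055208
Growth rate = 1.055208 − 1 = 0.055208 = 5.5208%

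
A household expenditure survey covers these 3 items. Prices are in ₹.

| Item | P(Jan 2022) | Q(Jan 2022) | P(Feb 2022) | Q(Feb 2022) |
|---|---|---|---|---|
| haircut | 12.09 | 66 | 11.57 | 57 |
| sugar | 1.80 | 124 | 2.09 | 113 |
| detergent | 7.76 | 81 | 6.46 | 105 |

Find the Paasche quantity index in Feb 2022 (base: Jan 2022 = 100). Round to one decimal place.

101.8

Paasche quantity index uses current-period prices as weights.
ΣP(Feb 2022)·Q(Feb 2022) = 11.57×57 + 2.09×113 + 6.46×105 = 659.49 + 236.17 + 678.3 = 1573.96
ΣP(Feb 2022)·Q(Jan 2022) = 11.57×66 + 2.09×124 + 6.46×81 = 763.62 + 259.16 + 523.26 = 1546.04
Index = 1573.96 / 1546.04 × 100 = 101.8059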